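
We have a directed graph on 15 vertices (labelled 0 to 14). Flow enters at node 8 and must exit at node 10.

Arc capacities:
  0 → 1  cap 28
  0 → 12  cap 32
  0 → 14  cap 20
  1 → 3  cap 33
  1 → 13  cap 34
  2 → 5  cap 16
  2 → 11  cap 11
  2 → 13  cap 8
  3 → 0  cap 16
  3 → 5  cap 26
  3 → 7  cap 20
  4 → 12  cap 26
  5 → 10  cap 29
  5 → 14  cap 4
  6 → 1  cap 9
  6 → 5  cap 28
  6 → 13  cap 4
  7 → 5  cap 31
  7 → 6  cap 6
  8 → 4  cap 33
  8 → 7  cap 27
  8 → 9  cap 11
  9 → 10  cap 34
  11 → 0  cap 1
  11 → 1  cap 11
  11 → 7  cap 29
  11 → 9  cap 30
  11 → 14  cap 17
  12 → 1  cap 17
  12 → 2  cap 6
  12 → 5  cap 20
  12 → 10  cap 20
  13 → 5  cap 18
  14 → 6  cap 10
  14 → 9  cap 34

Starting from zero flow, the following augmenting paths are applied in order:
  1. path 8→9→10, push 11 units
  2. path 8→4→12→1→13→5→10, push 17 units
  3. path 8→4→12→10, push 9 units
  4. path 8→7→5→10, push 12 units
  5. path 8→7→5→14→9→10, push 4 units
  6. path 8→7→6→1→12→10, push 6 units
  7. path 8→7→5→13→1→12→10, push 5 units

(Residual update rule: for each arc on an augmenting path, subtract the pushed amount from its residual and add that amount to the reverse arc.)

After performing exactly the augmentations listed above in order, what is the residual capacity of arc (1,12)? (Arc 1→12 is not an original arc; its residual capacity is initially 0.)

after path 1 (8→9→10, push 11): res(1,12)=0
after path 2 (8→4→12→1→13→5→10, push 17): res(1,12)=17
after path 3 (8→4→12→10, push 9): res(1,12)=17
after path 4 (8→7→5→10, push 12): res(1,12)=17
after path 5 (8→7→5→14→9→10, push 4): res(1,12)=17
after path 6 (8→7→6→1→12→10, push 6): res(1,12)=11
after path 7 (8→7→5→13→1→12→10, push 5): res(1,12)=6

Residual capacity of (1,12): 6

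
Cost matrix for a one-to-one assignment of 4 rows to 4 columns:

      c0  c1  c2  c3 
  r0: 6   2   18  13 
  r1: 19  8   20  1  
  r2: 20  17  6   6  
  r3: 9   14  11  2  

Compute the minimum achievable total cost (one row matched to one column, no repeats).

optimal assignment: row0→col1 (cost 2), row1→col3 (cost 1), row2→col2 (cost 6), row3→col0 (cost 9)
total = 2 + 1 + 6 + 9 = 18

Minimum assignment cost: 18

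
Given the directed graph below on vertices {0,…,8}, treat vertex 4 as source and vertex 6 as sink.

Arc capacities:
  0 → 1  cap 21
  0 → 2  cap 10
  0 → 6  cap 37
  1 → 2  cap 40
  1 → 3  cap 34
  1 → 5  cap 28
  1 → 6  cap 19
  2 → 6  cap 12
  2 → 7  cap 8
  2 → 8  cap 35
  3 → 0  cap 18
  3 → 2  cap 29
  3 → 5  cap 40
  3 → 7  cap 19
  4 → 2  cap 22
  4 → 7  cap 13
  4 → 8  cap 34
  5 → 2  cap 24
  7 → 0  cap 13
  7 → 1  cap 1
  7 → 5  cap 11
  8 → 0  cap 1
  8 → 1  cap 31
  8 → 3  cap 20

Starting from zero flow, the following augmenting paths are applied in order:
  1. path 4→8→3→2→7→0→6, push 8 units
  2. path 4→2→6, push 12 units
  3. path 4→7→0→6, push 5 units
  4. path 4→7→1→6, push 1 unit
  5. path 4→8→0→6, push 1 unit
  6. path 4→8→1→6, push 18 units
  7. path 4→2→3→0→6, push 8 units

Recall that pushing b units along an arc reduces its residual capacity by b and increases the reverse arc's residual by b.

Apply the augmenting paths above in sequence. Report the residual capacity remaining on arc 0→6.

after path 1 (4→8→3→2→7→0→6, push 8): res(0,6)=29
after path 2 (4→2→6, push 12): res(0,6)=29
after path 3 (4→7→0→6, push 5): res(0,6)=24
after path 4 (4→7→1→6, push 1): res(0,6)=24
after path 5 (4→8→0→6, push 1): res(0,6)=23
after path 6 (4→8→1→6, push 18): res(0,6)=23
after path 7 (4→2→3→0→6, push 8): res(0,6)=15

Residual capacity of (0,6): 15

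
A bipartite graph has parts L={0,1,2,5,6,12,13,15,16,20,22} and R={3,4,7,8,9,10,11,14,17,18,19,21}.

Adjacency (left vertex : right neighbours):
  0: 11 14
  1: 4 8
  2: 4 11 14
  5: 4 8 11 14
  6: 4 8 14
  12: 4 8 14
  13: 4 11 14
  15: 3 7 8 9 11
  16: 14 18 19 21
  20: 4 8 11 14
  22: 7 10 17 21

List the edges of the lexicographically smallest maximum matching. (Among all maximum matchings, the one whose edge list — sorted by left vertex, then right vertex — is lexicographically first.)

Lex-smallest maximum matching: {(0,11), (1,4), (2,14), (5,8), (15,3), (16,18), (22,7)}

|M| = 7 (so the lex-smallest maximum matching has 7 edges)
process left vertices in ascending order; for each, take the smallest-labelled available neighbour that still permits 7 edges overall, or leave it unmatched if none does
lex-smallest matching: {0-11, 1-4, 2-14, 5-8, 15-3, 16-18, 22-7}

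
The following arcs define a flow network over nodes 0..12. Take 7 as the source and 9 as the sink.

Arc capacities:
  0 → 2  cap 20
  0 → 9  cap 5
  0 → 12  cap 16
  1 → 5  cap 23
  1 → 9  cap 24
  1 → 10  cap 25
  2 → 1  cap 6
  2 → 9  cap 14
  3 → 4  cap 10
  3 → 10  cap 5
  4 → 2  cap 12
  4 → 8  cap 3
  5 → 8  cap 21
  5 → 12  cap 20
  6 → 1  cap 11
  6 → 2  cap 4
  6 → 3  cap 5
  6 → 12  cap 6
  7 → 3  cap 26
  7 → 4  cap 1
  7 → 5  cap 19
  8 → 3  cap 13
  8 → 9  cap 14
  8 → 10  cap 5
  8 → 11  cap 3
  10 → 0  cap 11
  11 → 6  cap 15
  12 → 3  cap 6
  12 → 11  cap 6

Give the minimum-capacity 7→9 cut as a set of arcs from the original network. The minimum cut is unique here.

augment #1: 7→4→2→9 push 1
augment #2: 7→5→8→9 push 14
augment #3: 7→3→4→2→9 push 10
augment #4: 7→3→10→0→9 push 5
augment #5: 7→5→8→10→0→2→9 push 3
augment #6: 7→5→8→11→6→1→9 push 2
max flow = 35; residual-reachable set from 7 gives S-side
cut edges (S→T): {(3,4), (3,10), (7,4), (7,5)} total cap 35

Min-cut arcs: {(3,4), (3,10), (7,4), (7,5)} (total capacity 35)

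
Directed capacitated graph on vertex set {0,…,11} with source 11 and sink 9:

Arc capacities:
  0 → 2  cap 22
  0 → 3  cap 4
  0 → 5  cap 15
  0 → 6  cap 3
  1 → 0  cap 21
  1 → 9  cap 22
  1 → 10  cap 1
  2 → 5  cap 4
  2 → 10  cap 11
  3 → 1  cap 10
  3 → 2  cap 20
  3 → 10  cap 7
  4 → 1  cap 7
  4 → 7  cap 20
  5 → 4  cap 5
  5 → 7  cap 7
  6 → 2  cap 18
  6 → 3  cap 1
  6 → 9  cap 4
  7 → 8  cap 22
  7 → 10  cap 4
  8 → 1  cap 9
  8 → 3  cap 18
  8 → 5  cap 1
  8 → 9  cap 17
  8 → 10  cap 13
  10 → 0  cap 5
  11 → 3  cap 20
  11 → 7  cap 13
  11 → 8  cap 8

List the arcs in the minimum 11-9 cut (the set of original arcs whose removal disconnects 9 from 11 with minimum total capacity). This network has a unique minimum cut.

Min-cut arcs: {(2,5), (3,1), (10,0), (11,7), (11,8)} (total capacity 40)

augment #1: 11→8→9 push 8
augment #2: 11→3→1→9 push 10
augment #3: 11→7→8→9 push 9
augment #4: 11→7→8→1→9 push 4
augment #5: 11→3→10→0→6→9 push 3
augment #6: 11→3→2→5→4→1→9 push 4
augment #7: 11→3→10→0→5→4→1→9 push 1
augment #8: 11→3→10→0→5→7→8→1→9 push 1
max flow = 40; residual-reachable set from 11 gives S-side
cut edges (S→T): {(2,5), (3,1), (10,0), (11,7), (11,8)} total cap 40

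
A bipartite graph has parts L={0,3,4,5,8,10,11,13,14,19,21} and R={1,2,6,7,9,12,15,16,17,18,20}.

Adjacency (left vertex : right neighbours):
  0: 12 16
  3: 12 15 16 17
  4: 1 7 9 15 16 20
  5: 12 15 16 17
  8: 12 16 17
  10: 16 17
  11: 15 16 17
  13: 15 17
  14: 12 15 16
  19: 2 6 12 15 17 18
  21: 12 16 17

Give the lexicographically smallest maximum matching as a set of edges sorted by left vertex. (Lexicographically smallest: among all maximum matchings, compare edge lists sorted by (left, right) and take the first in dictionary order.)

|M| = 6 (so the lex-smallest maximum matching has 6 edges)
process left vertices in ascending order; for each, take the smallest-labelled available neighbour that still permits 6 edges overall, or leave it unmatched if none does
lex-smallest matching: {0-12, 3-15, 4-1, 5-16, 8-17, 19-2}

Lex-smallest maximum matching: {(0,12), (3,15), (4,1), (5,16), (8,17), (19,2)}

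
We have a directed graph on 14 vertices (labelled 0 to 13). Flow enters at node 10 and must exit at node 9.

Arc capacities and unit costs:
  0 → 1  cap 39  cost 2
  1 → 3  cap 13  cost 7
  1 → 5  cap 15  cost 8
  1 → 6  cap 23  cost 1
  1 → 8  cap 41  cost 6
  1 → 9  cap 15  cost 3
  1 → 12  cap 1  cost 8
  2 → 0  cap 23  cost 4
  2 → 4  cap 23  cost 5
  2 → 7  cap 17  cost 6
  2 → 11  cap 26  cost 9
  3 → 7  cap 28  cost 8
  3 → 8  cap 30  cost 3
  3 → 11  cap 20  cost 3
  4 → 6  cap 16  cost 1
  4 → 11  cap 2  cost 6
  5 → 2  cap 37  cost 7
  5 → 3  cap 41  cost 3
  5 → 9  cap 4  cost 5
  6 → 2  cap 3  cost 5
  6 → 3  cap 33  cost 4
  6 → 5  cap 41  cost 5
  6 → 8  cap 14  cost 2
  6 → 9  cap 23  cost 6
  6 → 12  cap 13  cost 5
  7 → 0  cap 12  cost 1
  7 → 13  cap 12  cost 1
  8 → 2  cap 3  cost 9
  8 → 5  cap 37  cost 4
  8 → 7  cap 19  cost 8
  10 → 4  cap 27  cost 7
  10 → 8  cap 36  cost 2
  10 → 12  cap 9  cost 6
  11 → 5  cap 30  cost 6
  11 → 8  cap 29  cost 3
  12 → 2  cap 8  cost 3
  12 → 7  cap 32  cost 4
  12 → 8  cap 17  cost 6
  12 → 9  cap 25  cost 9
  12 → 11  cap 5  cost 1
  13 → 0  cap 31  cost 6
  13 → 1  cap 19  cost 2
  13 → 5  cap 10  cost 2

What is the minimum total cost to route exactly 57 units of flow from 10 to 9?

shortest-cost path #1: 10→8→5→9 push 4 @ unit cost 11 (adds 44)
shortest-cost path #2: 10→4→6→9 push 16 @ unit cost 14 (adds 224)
shortest-cost path #3: 10→12→9 push 9 @ unit cost 15 (adds 135)
shortest-cost path #4: 10→8→7→13→1→9 push 12 @ unit cost 16 (adds 192)
shortest-cost path #5: 10→8→7→0→1→9 push 3 @ unit cost 16 (adds 48)
shortest-cost path #6: 10→8→7→0→1→6→9 push 4 @ unit cost 20 (adds 80)
shortest-cost path #7: 10→8→2→0→1→6→9 push 3 @ unit cost 24 (adds 72)
shortest-cost path #8: 10→8→5→2→0→1→6→12→9 push 6 @ unit cost 34 (adds 204)
total cost = 999

Minimum cost for 57 units: 999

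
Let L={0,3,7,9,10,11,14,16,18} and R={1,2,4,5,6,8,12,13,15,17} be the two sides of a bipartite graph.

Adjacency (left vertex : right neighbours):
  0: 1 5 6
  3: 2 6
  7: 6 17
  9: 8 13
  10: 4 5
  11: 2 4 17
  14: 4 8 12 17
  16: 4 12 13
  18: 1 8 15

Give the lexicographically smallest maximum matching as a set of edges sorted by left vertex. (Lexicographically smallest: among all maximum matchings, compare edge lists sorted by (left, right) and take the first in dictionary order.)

Lex-smallest maximum matching: {(0,1), (3,2), (7,6), (9,8), (10,4), (11,17), (14,12), (16,13), (18,15)}

|M| = 9 (so the lex-smallest maximum matching has 9 edges)
process left vertices in ascending order; for each, take the smallest-labelled available neighbour that still permits 9 edges overall, or leave it unmatched if none does
lex-smallest matching: {0-1, 3-2, 7-6, 9-8, 10-4, 11-17, 14-12, 16-13, 18-15}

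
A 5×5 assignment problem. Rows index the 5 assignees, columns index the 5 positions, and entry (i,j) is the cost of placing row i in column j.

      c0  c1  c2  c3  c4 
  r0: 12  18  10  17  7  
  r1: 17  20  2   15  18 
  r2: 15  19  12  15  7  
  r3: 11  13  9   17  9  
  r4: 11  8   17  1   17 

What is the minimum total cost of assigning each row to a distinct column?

optimal assignment: row0→col0 (cost 12), row1→col2 (cost 2), row2→col4 (cost 7), row3→col1 (cost 13), row4→col3 (cost 1)
total = 12 + 2 + 7 + 13 + 1 = 35

Minimum assignment cost: 35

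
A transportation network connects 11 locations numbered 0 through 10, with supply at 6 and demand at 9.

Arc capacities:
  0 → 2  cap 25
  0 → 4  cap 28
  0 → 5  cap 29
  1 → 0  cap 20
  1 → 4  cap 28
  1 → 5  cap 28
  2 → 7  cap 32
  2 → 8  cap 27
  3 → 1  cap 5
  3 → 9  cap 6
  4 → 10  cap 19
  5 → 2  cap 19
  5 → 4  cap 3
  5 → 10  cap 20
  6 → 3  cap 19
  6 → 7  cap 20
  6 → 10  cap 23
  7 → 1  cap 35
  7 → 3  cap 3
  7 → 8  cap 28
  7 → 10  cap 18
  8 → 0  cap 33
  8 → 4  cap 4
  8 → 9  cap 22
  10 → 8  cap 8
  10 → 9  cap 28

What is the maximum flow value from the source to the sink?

Maximum flow value: 54

augment #1: 6→3→9 bottleneck 6, total now 6
augment #2: 6→10→9 bottleneck 23, total now 29
augment #3: 6→7→8→9 bottleneck 20, total now 49
augment #4: 6→3→1→4→10→9 bottleneck 5, total now 54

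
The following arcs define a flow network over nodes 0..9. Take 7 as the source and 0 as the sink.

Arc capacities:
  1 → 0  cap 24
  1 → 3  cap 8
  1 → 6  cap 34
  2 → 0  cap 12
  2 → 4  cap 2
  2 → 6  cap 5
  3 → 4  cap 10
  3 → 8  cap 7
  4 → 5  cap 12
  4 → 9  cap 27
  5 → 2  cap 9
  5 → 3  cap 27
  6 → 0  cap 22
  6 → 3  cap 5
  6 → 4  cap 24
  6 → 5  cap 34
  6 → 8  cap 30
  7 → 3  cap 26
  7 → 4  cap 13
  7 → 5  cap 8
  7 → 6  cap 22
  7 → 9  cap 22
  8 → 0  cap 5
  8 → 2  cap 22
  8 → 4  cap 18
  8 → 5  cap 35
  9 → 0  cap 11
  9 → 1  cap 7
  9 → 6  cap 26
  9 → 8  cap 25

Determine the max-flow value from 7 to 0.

Maximum flow value: 57

augment #1: 7→6→0 bottleneck 22, total now 22
augment #2: 7→9→0 bottleneck 11, total now 33
augment #3: 7→3→8→0 bottleneck 5, total now 38
augment #4: 7→5→2→0 bottleneck 8, total now 46
augment #5: 7→9→1→0 bottleneck 7, total now 53
augment #6: 7→3→8→2→0 bottleneck 2, total now 55
augment #7: 7→4→5→2→0 bottleneck 1, total now 56
augment #8: 7→9→8→2→0 bottleneck 1, total now 57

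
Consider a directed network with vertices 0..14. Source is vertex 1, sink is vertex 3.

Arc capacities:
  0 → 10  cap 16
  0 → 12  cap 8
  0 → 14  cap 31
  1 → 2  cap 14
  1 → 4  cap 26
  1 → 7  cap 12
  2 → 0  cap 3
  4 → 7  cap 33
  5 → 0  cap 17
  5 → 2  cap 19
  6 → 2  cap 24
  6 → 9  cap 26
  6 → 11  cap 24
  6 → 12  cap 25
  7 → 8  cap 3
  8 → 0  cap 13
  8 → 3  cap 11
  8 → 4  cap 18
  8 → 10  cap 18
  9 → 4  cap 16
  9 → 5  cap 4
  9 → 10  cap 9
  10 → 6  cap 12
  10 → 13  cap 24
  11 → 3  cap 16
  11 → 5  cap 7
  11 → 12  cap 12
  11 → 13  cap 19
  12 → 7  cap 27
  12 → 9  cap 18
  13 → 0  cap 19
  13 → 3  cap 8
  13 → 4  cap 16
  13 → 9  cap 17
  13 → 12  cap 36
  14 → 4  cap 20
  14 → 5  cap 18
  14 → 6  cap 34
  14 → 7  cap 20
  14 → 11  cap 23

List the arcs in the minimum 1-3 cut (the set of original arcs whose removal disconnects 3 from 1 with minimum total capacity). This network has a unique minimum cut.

augment #1: 1→7→8→3 push 3
augment #2: 1→2→0→10→13→3 push 3
max flow = 6; residual-reachable set from 1 gives S-side
cut edges (S→T): {(2,0), (7,8)} total cap 6

Min-cut arcs: {(2,0), (7,8)} (total capacity 6)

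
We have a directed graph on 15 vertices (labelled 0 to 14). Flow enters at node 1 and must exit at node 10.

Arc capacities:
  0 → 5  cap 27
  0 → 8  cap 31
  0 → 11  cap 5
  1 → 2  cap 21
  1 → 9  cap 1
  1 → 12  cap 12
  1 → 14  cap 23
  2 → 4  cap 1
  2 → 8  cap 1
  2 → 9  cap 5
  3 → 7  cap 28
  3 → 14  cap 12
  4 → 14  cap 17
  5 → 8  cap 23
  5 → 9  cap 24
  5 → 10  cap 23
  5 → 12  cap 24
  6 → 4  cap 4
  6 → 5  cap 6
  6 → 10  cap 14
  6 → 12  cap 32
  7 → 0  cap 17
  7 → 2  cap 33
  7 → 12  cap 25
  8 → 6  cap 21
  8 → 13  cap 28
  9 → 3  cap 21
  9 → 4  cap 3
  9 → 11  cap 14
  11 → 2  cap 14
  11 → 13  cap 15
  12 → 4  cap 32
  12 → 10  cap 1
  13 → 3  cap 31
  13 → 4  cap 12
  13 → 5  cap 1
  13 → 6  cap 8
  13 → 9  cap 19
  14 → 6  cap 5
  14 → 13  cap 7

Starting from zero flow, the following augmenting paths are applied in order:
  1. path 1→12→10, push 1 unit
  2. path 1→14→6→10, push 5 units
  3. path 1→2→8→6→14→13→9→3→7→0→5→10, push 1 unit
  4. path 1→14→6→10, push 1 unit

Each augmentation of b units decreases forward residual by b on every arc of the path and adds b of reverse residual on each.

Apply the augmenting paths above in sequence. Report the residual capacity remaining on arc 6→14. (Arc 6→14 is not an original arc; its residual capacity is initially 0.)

Residual capacity of (6,14): 5

after path 1 (1→12→10, push 1): res(6,14)=0
after path 2 (1→14→6→10, push 5): res(6,14)=5
after path 3 (1→2→8→6→14→13→9→3→7→0→5→10, push 1): res(6,14)=4
after path 4 (1→14→6→10, push 1): res(6,14)=5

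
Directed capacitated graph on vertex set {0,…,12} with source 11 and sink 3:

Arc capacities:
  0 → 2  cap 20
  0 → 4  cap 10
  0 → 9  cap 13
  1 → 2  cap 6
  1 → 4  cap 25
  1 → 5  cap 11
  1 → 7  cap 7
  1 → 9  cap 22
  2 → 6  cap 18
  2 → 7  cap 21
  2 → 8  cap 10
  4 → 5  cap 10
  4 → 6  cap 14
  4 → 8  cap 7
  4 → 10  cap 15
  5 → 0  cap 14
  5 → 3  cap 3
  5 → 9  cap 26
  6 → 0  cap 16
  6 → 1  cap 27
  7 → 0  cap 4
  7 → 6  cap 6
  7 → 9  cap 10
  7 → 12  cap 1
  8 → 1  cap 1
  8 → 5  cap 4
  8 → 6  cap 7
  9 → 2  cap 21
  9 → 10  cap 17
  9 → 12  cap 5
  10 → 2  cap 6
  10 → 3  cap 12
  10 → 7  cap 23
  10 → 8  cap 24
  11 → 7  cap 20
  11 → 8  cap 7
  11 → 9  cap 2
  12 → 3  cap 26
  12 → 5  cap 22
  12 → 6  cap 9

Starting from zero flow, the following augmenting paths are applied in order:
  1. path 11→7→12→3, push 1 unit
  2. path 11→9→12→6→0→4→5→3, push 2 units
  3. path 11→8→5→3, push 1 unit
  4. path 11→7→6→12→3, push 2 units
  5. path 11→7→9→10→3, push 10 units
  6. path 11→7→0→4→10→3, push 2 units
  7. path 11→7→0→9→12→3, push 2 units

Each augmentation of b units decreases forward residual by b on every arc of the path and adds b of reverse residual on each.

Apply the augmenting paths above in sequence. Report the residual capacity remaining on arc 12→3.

after path 1 (11→7→12→3, push 1): res(12,3)=25
after path 2 (11→9→12→6→0→4→5→3, push 2): res(12,3)=25
after path 3 (11→8→5→3, push 1): res(12,3)=25
after path 4 (11→7→6→12→3, push 2): res(12,3)=23
after path 5 (11→7→9→10→3, push 10): res(12,3)=23
after path 6 (11→7→0→4→10→3, push 2): res(12,3)=23
after path 7 (11→7→0→9→12→3, push 2): res(12,3)=21

Residual capacity of (12,3): 21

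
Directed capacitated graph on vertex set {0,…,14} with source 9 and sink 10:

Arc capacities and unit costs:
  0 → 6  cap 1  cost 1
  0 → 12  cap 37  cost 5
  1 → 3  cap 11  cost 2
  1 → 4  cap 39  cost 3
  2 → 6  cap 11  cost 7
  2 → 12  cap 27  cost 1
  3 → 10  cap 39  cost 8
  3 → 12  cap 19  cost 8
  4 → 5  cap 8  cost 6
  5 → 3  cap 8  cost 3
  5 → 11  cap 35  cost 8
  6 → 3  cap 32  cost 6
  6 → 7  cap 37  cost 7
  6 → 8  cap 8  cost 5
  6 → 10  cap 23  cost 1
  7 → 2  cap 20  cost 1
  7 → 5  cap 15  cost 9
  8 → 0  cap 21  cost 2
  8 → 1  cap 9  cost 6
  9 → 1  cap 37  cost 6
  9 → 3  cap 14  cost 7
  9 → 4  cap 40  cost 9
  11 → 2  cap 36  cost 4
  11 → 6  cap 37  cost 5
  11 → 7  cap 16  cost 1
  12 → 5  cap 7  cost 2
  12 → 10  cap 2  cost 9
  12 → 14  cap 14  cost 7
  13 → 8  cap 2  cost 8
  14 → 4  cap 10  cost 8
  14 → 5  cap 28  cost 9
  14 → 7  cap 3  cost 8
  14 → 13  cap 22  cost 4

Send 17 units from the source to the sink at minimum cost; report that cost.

shortest-cost path #1: 9→3→10 push 14 @ unit cost 15 (adds 210)
shortest-cost path #2: 9→1→3→10 push 3 @ unit cost 16 (adds 48)
total cost = 258

Minimum cost for 17 units: 258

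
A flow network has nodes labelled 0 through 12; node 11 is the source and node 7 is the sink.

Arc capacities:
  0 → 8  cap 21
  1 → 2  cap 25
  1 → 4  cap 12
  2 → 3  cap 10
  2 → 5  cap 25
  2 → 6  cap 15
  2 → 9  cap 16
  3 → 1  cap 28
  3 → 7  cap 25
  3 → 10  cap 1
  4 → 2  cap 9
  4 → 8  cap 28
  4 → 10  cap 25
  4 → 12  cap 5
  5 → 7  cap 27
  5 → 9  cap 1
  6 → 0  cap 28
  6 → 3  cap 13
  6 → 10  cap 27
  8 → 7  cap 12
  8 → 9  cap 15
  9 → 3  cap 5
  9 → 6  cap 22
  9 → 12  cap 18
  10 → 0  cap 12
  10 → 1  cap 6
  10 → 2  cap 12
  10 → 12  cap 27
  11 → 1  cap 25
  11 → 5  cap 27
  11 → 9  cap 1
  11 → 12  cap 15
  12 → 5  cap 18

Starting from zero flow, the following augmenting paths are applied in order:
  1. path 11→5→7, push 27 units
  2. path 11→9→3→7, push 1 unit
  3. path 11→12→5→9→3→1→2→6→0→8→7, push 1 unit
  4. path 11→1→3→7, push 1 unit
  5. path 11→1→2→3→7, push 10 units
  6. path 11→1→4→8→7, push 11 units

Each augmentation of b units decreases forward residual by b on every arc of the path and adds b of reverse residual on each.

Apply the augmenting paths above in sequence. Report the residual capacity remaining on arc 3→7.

after path 1 (11→5→7, push 27): res(3,7)=25
after path 2 (11→9→3→7, push 1): res(3,7)=24
after path 3 (11→12→5→9→3→1→2→6→0→8→7, push 1): res(3,7)=24
after path 4 (11→1→3→7, push 1): res(3,7)=23
after path 5 (11→1→2→3→7, push 10): res(3,7)=13
after path 6 (11→1→4→8→7, push 11): res(3,7)=13

Residual capacity of (3,7): 13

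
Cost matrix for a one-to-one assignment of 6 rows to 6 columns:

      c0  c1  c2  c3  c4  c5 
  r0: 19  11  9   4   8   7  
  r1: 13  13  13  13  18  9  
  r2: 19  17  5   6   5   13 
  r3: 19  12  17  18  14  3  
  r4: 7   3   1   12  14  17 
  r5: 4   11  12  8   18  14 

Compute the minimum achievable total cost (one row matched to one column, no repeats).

optimal assignment: row0→col3 (cost 4), row1→col1 (cost 13), row2→col4 (cost 5), row3→col5 (cost 3), row4→col2 (cost 1), row5→col0 (cost 4)
total = 4 + 13 + 5 + 3 + 1 + 4 = 30

Minimum assignment cost: 30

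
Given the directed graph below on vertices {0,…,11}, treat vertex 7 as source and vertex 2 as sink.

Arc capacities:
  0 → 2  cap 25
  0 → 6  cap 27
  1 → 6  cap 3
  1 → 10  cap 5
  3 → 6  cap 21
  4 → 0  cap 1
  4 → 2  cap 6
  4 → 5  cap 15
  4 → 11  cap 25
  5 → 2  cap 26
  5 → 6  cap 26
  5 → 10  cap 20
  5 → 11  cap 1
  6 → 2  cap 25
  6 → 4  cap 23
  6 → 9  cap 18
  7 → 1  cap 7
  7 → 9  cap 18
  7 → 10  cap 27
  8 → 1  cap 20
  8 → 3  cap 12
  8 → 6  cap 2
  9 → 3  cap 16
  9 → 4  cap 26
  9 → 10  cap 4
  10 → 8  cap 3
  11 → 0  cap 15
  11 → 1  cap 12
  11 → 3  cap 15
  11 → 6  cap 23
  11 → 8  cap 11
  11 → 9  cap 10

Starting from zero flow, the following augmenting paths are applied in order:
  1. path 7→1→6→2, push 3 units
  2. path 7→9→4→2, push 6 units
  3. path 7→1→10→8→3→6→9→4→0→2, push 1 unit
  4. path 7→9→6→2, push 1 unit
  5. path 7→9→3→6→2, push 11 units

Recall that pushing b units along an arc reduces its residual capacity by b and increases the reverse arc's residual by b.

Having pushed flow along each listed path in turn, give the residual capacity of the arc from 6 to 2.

after path 1 (7→1→6→2, push 3): res(6,2)=22
after path 2 (7→9→4→2, push 6): res(6,2)=22
after path 3 (7→1→10→8→3→6→9→4→0→2, push 1): res(6,2)=22
after path 4 (7→9→6→2, push 1): res(6,2)=21
after path 5 (7→9→3→6→2, push 11): res(6,2)=10

Residual capacity of (6,2): 10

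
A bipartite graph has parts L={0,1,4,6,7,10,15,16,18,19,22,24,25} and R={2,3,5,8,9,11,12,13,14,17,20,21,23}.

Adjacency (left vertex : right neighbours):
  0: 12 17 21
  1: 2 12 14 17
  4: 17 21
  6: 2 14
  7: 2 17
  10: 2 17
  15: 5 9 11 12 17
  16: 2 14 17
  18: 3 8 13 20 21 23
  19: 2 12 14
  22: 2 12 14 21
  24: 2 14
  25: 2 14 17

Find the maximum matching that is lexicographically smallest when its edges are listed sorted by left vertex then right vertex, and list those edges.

Lex-smallest maximum matching: {(0,12), (1,2), (4,17), (6,14), (15,5), (18,3), (22,21)}

|M| = 7 (so the lex-smallest maximum matching has 7 edges)
process left vertices in ascending order; for each, take the smallest-labelled available neighbour that still permits 7 edges overall, or leave it unmatched if none does
lex-smallest matching: {0-12, 1-2, 4-17, 6-14, 15-5, 18-3, 22-21}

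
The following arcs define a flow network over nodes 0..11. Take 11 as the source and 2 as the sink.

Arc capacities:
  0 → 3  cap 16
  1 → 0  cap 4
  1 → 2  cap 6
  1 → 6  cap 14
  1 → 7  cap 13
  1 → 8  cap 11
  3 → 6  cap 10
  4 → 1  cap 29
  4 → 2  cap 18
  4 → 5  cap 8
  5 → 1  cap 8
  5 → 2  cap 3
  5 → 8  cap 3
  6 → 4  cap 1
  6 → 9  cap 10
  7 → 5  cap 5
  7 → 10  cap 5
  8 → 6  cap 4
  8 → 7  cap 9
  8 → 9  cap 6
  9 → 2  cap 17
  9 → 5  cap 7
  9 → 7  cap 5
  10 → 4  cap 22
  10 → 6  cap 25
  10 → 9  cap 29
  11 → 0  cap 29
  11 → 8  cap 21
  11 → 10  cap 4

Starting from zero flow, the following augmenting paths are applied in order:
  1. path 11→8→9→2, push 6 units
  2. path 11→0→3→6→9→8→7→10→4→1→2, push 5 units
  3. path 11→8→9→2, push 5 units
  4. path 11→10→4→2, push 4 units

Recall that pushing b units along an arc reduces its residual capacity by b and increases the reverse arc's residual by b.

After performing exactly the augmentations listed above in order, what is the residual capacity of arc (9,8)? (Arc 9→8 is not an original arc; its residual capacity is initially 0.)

Residual capacity of (9,8): 6

after path 1 (11→8→9→2, push 6): res(9,8)=6
after path 2 (11→0→3→6→9→8→7→10→4→1→2, push 5): res(9,8)=1
after path 3 (11→8→9→2, push 5): res(9,8)=6
after path 4 (11→10→4→2, push 4): res(9,8)=6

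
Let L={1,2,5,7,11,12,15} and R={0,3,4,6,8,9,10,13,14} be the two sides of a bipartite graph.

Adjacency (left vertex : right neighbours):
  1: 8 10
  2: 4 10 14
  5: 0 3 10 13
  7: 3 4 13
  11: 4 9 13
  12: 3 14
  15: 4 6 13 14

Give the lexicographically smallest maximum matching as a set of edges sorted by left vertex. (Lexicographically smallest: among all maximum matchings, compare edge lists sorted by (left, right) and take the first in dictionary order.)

Lex-smallest maximum matching: {(1,8), (2,4), (5,0), (7,3), (11,9), (12,14), (15,6)}

|M| = 7 (so the lex-smallest maximum matching has 7 edges)
process left vertices in ascending order; for each, take the smallest-labelled available neighbour that still permits 7 edges overall, or leave it unmatched if none does
lex-smallest matching: {1-8, 2-4, 5-0, 7-3, 11-9, 12-14, 15-6}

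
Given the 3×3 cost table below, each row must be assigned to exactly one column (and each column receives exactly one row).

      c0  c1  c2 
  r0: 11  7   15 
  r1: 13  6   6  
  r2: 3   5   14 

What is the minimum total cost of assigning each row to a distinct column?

Minimum assignment cost: 16

optimal assignment: row0→col1 (cost 7), row1→col2 (cost 6), row2→col0 (cost 3)
total = 7 + 6 + 3 = 16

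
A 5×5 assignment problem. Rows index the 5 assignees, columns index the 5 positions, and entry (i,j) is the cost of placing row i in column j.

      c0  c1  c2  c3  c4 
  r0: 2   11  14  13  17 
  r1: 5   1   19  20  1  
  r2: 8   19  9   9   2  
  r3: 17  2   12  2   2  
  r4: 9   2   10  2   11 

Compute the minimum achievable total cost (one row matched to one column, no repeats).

one of 3 optimal assignments: row0→col0 (cost 2), row1→col1 (cost 1), row2→col2 (cost 9), row3→col4 (cost 2), row4→col3 (cost 2)
total = 2 + 1 + 9 + 2 + 2 = 16

Minimum assignment cost: 16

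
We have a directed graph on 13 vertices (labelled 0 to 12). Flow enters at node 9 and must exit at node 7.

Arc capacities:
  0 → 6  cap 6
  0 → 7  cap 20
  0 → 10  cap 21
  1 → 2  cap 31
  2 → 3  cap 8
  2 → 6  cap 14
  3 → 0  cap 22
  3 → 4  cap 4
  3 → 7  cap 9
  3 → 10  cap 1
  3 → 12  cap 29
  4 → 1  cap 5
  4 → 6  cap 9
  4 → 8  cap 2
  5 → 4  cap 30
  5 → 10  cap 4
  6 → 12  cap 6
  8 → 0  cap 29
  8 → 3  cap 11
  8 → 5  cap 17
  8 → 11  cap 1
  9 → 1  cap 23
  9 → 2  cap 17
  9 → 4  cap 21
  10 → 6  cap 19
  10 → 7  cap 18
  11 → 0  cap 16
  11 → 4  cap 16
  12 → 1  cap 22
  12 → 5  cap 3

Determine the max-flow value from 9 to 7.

Maximum flow value: 13

augment #1: 9→2→3→7 bottleneck 8, total now 8
augment #2: 9→4→8→0→7 bottleneck 2, total now 10
augment #3: 9→2→6→12→5→10→7 bottleneck 3, total now 13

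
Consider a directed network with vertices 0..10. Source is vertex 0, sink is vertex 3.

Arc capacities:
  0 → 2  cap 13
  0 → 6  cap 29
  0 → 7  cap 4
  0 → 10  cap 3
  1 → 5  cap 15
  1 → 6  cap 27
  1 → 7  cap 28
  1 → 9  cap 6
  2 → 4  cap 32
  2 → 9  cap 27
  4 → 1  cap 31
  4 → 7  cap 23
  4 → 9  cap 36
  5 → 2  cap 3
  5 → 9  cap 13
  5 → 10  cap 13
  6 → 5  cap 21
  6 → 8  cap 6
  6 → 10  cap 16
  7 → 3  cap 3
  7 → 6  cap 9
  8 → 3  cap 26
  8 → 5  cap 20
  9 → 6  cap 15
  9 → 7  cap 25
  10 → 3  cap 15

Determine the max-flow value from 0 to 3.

augment #1: 0→7→3 bottleneck 3, total now 3
augment #2: 0→10→3 bottleneck 3, total now 6
augment #3: 0→6→8→3 bottleneck 6, total now 12
augment #4: 0→6→10→3 bottleneck 12, total now 24

Maximum flow value: 24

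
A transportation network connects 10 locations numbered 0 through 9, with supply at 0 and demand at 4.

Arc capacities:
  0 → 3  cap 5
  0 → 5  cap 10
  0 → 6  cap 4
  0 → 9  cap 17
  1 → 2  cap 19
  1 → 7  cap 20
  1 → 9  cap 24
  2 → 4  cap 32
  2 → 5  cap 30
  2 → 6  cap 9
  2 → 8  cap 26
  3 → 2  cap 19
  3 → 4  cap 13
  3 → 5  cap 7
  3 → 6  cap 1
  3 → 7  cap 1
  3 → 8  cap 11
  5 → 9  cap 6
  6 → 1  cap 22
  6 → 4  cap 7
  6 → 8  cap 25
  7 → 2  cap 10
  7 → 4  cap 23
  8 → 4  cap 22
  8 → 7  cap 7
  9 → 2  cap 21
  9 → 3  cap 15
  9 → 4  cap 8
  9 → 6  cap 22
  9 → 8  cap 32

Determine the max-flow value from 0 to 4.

Maximum flow value: 32

augment #1: 0→3→4 bottleneck 5, total now 5
augment #2: 0→6→4 bottleneck 4, total now 9
augment #3: 0→9→4 bottleneck 8, total now 17
augment #4: 0→9→2→4 bottleneck 9, total now 26
augment #5: 0→5→9→2→4 bottleneck 6, total now 32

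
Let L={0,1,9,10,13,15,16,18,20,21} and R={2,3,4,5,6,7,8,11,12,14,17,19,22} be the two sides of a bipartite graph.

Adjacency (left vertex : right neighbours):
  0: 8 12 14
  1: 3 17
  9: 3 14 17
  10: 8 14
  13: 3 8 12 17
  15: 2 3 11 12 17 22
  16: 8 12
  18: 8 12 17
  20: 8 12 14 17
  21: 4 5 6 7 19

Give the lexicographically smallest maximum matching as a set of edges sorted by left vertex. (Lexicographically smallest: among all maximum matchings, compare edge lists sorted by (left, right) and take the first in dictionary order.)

|M| = 7 (so the lex-smallest maximum matching has 7 edges)
process left vertices in ascending order; for each, take the smallest-labelled available neighbour that still permits 7 edges overall, or leave it unmatched if none does
lex-smallest matching: {0-8, 1-3, 9-14, 13-12, 15-2, 18-17, 21-4}

Lex-smallest maximum matching: {(0,8), (1,3), (9,14), (13,12), (15,2), (18,17), (21,4)}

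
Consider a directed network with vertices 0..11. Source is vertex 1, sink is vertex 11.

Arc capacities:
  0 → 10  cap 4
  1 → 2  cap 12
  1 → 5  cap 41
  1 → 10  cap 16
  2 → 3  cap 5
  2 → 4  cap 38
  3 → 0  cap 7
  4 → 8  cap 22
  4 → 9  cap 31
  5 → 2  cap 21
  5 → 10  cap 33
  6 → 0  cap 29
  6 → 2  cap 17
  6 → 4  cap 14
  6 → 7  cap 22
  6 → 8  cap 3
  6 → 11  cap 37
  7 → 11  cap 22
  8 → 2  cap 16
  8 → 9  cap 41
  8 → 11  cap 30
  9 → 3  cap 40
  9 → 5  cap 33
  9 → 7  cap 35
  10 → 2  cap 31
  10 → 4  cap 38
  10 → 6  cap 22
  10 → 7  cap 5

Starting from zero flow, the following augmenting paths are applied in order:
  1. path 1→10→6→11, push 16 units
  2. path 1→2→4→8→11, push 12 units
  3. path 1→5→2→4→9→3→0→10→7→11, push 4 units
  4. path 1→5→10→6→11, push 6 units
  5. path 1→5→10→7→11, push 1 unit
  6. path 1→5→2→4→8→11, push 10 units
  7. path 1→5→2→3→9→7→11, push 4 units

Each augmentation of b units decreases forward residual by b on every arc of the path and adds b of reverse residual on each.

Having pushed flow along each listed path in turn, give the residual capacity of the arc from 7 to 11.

Residual capacity of (7,11): 13

after path 1 (1→10→6→11, push 16): res(7,11)=22
after path 2 (1→2→4→8→11, push 12): res(7,11)=22
after path 3 (1→5→2→4→9→3→0→10→7→11, push 4): res(7,11)=18
after path 4 (1→5→10→6→11, push 6): res(7,11)=18
after path 5 (1→5→10→7→11, push 1): res(7,11)=17
after path 6 (1→5→2→4→8→11, push 10): res(7,11)=17
after path 7 (1→5→2→3→9→7→11, push 4): res(7,11)=13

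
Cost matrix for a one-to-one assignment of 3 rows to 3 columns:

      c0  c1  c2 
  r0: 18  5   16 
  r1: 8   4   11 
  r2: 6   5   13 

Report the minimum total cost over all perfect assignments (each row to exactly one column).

optimal assignment: row0→col1 (cost 5), row1→col2 (cost 11), row2→col0 (cost 6)
total = 5 + 11 + 6 = 22

Minimum assignment cost: 22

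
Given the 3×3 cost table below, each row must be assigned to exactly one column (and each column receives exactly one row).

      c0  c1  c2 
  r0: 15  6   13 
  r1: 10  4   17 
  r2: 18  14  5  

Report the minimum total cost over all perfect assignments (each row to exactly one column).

Minimum assignment cost: 21

optimal assignment: row0→col1 (cost 6), row1→col0 (cost 10), row2→col2 (cost 5)
total = 6 + 10 + 5 = 21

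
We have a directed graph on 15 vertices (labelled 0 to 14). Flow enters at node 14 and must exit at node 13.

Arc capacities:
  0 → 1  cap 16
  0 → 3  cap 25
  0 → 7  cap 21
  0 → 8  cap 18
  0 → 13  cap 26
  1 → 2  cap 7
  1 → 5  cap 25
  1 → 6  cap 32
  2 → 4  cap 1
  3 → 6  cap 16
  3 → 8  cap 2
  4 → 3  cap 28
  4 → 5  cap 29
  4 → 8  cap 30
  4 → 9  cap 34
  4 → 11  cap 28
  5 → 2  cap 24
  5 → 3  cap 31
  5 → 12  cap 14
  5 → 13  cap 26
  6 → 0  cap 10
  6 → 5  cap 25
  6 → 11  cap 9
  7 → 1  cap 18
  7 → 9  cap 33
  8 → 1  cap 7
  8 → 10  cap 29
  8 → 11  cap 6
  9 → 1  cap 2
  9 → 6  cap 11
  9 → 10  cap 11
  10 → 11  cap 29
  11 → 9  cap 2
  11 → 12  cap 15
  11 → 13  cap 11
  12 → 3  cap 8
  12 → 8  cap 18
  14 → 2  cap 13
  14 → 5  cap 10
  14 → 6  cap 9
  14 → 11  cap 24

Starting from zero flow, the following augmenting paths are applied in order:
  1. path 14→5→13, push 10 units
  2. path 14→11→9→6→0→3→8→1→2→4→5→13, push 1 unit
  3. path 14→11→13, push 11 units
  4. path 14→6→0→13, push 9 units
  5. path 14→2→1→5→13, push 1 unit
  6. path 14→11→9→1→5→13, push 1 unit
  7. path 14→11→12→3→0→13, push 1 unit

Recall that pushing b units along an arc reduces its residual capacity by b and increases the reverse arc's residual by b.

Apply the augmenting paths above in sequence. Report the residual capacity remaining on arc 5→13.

Residual capacity of (5,13): 13

after path 1 (14→5→13, push 10): res(5,13)=16
after path 2 (14→11→9→6→0→3→8→1→2→4→5→13, push 1): res(5,13)=15
after path 3 (14→11→13, push 11): res(5,13)=15
after path 4 (14→6→0→13, push 9): res(5,13)=15
after path 5 (14→2→1→5→13, push 1): res(5,13)=14
after path 6 (14→11→9→1→5→13, push 1): res(5,13)=13
after path 7 (14→11→12→3→0→13, push 1): res(5,13)=13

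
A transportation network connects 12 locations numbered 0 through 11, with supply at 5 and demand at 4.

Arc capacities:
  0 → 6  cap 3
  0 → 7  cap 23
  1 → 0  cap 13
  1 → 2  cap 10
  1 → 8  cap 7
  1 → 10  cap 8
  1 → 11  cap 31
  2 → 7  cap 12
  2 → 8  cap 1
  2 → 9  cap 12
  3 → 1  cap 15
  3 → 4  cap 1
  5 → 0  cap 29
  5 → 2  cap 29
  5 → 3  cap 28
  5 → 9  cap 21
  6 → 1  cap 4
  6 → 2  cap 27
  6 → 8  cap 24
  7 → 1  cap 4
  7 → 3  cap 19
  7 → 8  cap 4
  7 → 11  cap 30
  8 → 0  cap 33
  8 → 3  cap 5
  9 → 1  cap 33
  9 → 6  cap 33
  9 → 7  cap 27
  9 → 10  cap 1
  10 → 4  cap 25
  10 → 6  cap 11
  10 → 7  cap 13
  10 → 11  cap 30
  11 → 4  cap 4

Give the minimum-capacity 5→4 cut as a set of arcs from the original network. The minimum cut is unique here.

augment #1: 5→3→4 push 1
augment #2: 5→9→10→4 push 1
augment #3: 5→0→7→11→4 push 4
augment #4: 5→3→1→10→4 push 8
max flow = 14; residual-reachable set from 5 gives S-side
cut edges (S→T): {(1,10), (3,4), (9,10), (11,4)} total cap 14

Min-cut arcs: {(1,10), (3,4), (9,10), (11,4)} (total capacity 14)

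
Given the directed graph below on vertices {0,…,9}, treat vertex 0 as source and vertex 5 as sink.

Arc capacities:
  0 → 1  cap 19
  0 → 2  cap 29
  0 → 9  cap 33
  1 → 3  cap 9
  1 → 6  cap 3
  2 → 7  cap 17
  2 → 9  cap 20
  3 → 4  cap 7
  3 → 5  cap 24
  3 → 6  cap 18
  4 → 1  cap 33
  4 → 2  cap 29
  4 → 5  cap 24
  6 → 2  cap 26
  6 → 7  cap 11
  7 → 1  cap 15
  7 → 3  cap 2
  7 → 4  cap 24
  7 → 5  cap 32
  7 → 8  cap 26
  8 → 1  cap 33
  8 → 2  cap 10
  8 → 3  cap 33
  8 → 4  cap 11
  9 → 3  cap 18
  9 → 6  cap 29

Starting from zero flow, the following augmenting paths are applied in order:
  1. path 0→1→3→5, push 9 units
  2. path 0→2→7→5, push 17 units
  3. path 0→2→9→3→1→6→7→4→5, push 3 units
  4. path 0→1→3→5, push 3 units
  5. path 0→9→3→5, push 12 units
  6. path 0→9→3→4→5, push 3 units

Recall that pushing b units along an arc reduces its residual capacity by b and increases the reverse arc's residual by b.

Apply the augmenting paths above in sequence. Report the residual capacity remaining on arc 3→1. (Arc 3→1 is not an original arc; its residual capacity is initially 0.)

after path 1 (0→1→3→5, push 9): res(3,1)=9
after path 2 (0→2→7→5, push 17): res(3,1)=9
after path 3 (0→2→9→3→1→6→7→4→5, push 3): res(3,1)=6
after path 4 (0→1→3→5, push 3): res(3,1)=9
after path 5 (0→9→3→5, push 12): res(3,1)=9
after path 6 (0→9→3→4→5, push 3): res(3,1)=9

Residual capacity of (3,1): 9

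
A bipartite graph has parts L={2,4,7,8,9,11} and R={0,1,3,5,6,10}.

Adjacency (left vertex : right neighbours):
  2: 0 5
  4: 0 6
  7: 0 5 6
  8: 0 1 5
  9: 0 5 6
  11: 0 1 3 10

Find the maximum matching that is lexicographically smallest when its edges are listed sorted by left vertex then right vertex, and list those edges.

|M| = 5 (so the lex-smallest maximum matching has 5 edges)
process left vertices in ascending order; for each, take the smallest-labelled available neighbour that still permits 5 edges overall, or leave it unmatched if none does
lex-smallest matching: {2-0, 4-6, 7-5, 8-1, 11-3}

Lex-smallest maximum matching: {(2,0), (4,6), (7,5), (8,1), (11,3)}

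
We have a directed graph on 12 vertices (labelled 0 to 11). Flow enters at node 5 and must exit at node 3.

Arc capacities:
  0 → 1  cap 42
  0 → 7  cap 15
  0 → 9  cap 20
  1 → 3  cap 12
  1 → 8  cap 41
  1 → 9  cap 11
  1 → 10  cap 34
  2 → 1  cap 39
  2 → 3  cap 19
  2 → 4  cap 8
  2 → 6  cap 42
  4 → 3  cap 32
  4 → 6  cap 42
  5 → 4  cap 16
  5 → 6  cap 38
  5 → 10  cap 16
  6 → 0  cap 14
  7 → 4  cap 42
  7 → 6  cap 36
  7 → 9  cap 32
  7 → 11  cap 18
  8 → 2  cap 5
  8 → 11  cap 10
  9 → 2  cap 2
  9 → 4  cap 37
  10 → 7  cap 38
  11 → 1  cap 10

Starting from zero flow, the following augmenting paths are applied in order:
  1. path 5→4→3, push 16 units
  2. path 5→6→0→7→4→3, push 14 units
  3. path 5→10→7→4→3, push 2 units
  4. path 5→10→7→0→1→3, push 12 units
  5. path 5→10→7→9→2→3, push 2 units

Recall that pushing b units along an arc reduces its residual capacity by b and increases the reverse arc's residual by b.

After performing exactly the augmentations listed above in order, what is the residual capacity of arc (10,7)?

Residual capacity of (10,7): 22

after path 1 (5→4→3, push 16): res(10,7)=38
after path 2 (5→6→0→7→4→3, push 14): res(10,7)=38
after path 3 (5→10→7→4→3, push 2): res(10,7)=36
after path 4 (5→10→7→0→1→3, push 12): res(10,7)=24
after path 5 (5→10→7→9→2→3, push 2): res(10,7)=22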